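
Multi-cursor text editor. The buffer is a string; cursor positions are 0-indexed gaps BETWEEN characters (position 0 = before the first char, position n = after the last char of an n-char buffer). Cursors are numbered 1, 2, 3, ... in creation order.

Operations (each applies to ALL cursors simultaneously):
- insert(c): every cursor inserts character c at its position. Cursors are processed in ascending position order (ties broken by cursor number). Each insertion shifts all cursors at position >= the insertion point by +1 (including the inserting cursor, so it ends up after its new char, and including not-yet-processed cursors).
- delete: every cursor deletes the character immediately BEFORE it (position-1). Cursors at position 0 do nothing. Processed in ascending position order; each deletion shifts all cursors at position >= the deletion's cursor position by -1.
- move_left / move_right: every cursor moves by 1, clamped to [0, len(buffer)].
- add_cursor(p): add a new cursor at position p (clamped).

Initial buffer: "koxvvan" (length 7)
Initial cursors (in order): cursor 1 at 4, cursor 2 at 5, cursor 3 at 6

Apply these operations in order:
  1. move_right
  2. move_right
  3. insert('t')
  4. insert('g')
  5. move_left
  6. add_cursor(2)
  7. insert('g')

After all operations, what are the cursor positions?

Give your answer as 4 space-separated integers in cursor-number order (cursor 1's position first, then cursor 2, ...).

Answer: 9 16 16 3

Derivation:
After op 1 (move_right): buffer="koxvvan" (len 7), cursors c1@5 c2@6 c3@7, authorship .......
After op 2 (move_right): buffer="koxvvan" (len 7), cursors c1@6 c2@7 c3@7, authorship .......
After op 3 (insert('t')): buffer="koxvvatntt" (len 10), cursors c1@7 c2@10 c3@10, authorship ......1.23
After op 4 (insert('g')): buffer="koxvvatgnttgg" (len 13), cursors c1@8 c2@13 c3@13, authorship ......11.2323
After op 5 (move_left): buffer="koxvvatgnttgg" (len 13), cursors c1@7 c2@12 c3@12, authorship ......11.2323
After op 6 (add_cursor(2)): buffer="koxvvatgnttgg" (len 13), cursors c4@2 c1@7 c2@12 c3@12, authorship ......11.2323
After op 7 (insert('g')): buffer="kogxvvatggnttgggg" (len 17), cursors c4@3 c1@9 c2@16 c3@16, authorship ..4....111.232233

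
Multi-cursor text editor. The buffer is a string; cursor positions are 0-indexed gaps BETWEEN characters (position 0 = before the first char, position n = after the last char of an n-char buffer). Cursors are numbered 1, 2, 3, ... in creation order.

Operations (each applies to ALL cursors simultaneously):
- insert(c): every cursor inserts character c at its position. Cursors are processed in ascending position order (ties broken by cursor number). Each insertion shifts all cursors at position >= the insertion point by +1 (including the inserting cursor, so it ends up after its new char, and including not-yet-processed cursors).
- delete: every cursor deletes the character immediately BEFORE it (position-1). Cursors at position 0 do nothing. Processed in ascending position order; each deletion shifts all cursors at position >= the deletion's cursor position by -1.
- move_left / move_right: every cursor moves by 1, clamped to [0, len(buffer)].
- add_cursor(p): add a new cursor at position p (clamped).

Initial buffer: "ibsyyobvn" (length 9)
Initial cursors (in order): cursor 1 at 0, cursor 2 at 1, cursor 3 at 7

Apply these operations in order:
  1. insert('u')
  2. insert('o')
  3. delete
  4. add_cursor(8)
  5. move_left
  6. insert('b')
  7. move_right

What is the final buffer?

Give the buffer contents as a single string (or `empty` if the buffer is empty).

After op 1 (insert('u')): buffer="uiubsyyobuvn" (len 12), cursors c1@1 c2@3 c3@10, authorship 1.2......3..
After op 2 (insert('o')): buffer="uoiuobsyyobuovn" (len 15), cursors c1@2 c2@5 c3@13, authorship 11.22......33..
After op 3 (delete): buffer="uiubsyyobuvn" (len 12), cursors c1@1 c2@3 c3@10, authorship 1.2......3..
After op 4 (add_cursor(8)): buffer="uiubsyyobuvn" (len 12), cursors c1@1 c2@3 c4@8 c3@10, authorship 1.2......3..
After op 5 (move_left): buffer="uiubsyyobuvn" (len 12), cursors c1@0 c2@2 c4@7 c3@9, authorship 1.2......3..
After op 6 (insert('b')): buffer="buibubsyybobbuvn" (len 16), cursors c1@1 c2@4 c4@10 c3@13, authorship 11.22....4..33..
After op 7 (move_right): buffer="buibubsyybobbuvn" (len 16), cursors c1@2 c2@5 c4@11 c3@14, authorship 11.22....4..33..

Answer: buibubsyybobbuvn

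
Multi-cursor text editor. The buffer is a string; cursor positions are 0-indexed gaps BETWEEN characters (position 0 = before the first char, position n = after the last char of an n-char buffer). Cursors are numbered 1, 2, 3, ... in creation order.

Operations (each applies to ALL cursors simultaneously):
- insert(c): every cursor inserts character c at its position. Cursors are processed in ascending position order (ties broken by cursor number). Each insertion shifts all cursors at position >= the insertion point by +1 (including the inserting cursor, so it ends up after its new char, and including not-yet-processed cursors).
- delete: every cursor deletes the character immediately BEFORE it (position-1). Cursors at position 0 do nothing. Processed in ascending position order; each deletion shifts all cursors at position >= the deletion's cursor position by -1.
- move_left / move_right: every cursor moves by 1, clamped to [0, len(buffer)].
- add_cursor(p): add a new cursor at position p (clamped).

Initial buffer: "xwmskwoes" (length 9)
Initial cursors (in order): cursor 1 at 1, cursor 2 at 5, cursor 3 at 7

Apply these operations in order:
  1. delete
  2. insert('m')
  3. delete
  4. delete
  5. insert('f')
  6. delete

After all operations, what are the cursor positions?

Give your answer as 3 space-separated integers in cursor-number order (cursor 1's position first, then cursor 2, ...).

Answer: 0 2 2

Derivation:
After op 1 (delete): buffer="wmswes" (len 6), cursors c1@0 c2@3 c3@4, authorship ......
After op 2 (insert('m')): buffer="mwmsmwmes" (len 9), cursors c1@1 c2@5 c3@7, authorship 1...2.3..
After op 3 (delete): buffer="wmswes" (len 6), cursors c1@0 c2@3 c3@4, authorship ......
After op 4 (delete): buffer="wmes" (len 4), cursors c1@0 c2@2 c3@2, authorship ....
After op 5 (insert('f')): buffer="fwmffes" (len 7), cursors c1@1 c2@5 c3@5, authorship 1..23..
After op 6 (delete): buffer="wmes" (len 4), cursors c1@0 c2@2 c3@2, authorship ....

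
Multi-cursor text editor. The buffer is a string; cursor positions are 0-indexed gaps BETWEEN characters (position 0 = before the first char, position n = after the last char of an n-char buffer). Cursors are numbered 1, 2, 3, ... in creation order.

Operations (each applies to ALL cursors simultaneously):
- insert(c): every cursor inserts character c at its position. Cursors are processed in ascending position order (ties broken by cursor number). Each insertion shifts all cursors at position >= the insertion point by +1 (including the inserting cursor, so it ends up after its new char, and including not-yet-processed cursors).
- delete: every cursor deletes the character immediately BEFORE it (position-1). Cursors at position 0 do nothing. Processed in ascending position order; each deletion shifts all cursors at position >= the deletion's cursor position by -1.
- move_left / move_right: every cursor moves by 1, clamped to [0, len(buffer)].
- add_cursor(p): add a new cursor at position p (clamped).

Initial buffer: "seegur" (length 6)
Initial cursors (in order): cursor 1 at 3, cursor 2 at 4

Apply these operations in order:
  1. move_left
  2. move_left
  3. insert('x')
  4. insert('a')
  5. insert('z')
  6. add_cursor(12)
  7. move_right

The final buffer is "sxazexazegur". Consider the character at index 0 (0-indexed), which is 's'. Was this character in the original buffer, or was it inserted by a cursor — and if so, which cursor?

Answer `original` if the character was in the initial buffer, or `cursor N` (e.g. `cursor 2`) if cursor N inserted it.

After op 1 (move_left): buffer="seegur" (len 6), cursors c1@2 c2@3, authorship ......
After op 2 (move_left): buffer="seegur" (len 6), cursors c1@1 c2@2, authorship ......
After op 3 (insert('x')): buffer="sxexegur" (len 8), cursors c1@2 c2@4, authorship .1.2....
After op 4 (insert('a')): buffer="sxaexaegur" (len 10), cursors c1@3 c2@6, authorship .11.22....
After op 5 (insert('z')): buffer="sxazexazegur" (len 12), cursors c1@4 c2@8, authorship .111.222....
After op 6 (add_cursor(12)): buffer="sxazexazegur" (len 12), cursors c1@4 c2@8 c3@12, authorship .111.222....
After op 7 (move_right): buffer="sxazexazegur" (len 12), cursors c1@5 c2@9 c3@12, authorship .111.222....
Authorship (.=original, N=cursor N): . 1 1 1 . 2 2 2 . . . .
Index 0: author = original

Answer: original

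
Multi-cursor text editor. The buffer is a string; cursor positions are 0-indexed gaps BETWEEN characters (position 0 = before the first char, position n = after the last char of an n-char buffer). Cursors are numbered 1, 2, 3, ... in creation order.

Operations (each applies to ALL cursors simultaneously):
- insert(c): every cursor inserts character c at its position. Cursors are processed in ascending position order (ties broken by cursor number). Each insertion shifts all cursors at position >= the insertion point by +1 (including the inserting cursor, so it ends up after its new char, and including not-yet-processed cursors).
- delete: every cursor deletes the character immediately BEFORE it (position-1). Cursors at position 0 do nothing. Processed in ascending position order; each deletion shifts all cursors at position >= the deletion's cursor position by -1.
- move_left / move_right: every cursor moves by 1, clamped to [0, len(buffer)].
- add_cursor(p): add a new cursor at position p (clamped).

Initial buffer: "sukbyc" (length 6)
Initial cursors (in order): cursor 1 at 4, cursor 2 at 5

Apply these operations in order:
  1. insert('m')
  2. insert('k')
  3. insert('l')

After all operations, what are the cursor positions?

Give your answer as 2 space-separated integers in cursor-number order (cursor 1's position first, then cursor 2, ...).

Answer: 7 11

Derivation:
After op 1 (insert('m')): buffer="sukbmymc" (len 8), cursors c1@5 c2@7, authorship ....1.2.
After op 2 (insert('k')): buffer="sukbmkymkc" (len 10), cursors c1@6 c2@9, authorship ....11.22.
After op 3 (insert('l')): buffer="sukbmklymklc" (len 12), cursors c1@7 c2@11, authorship ....111.222.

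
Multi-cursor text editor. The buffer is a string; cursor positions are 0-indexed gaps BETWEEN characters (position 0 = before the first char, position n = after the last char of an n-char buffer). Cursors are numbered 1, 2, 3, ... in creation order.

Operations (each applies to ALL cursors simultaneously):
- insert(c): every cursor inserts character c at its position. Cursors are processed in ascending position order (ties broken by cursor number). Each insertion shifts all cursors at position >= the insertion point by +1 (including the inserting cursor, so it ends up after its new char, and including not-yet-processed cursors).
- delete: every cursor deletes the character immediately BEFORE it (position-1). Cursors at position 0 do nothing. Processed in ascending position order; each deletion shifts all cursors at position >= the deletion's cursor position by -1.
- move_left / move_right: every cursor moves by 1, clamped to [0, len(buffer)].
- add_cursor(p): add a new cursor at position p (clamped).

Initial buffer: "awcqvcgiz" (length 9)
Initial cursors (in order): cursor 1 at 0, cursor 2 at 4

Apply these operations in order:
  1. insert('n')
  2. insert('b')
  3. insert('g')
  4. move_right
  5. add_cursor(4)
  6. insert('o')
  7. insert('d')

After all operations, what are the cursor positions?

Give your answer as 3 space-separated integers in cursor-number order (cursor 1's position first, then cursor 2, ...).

Answer: 8 17 8

Derivation:
After op 1 (insert('n')): buffer="nawcqnvcgiz" (len 11), cursors c1@1 c2@6, authorship 1....2.....
After op 2 (insert('b')): buffer="nbawcqnbvcgiz" (len 13), cursors c1@2 c2@8, authorship 11....22.....
After op 3 (insert('g')): buffer="nbgawcqnbgvcgiz" (len 15), cursors c1@3 c2@10, authorship 111....222.....
After op 4 (move_right): buffer="nbgawcqnbgvcgiz" (len 15), cursors c1@4 c2@11, authorship 111....222.....
After op 5 (add_cursor(4)): buffer="nbgawcqnbgvcgiz" (len 15), cursors c1@4 c3@4 c2@11, authorship 111....222.....
After op 6 (insert('o')): buffer="nbgaoowcqnbgvocgiz" (len 18), cursors c1@6 c3@6 c2@14, authorship 111.13...222.2....
After op 7 (insert('d')): buffer="nbgaooddwcqnbgvodcgiz" (len 21), cursors c1@8 c3@8 c2@17, authorship 111.1313...222.22....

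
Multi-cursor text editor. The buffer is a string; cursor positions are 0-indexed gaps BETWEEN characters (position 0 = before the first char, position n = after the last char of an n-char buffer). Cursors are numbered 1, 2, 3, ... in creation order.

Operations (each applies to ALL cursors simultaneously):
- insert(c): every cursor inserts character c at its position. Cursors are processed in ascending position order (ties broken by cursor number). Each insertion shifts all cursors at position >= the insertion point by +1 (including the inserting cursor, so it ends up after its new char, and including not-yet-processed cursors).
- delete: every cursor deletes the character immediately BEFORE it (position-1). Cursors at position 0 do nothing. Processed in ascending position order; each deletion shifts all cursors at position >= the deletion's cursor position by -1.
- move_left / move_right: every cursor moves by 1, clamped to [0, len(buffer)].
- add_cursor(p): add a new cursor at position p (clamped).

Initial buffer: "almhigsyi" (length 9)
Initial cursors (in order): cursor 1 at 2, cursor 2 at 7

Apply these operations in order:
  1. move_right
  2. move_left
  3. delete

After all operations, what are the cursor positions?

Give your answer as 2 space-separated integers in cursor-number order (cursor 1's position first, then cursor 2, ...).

After op 1 (move_right): buffer="almhigsyi" (len 9), cursors c1@3 c2@8, authorship .........
After op 2 (move_left): buffer="almhigsyi" (len 9), cursors c1@2 c2@7, authorship .........
After op 3 (delete): buffer="amhigyi" (len 7), cursors c1@1 c2@5, authorship .......

Answer: 1 5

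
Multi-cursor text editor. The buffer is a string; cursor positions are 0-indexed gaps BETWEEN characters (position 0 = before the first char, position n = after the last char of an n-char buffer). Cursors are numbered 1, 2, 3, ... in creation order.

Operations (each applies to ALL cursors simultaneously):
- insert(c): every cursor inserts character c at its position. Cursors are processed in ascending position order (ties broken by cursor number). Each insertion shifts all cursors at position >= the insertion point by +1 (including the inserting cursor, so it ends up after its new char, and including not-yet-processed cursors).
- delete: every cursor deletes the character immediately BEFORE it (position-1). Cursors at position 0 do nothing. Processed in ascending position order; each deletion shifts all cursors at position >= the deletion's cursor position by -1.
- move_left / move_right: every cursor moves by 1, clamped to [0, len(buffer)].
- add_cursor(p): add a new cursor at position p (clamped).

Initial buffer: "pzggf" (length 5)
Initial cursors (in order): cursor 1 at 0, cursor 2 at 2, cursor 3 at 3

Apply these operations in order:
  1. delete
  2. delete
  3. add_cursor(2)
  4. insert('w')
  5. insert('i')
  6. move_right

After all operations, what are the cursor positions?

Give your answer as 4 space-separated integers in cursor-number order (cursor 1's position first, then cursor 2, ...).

After op 1 (delete): buffer="pgf" (len 3), cursors c1@0 c2@1 c3@1, authorship ...
After op 2 (delete): buffer="gf" (len 2), cursors c1@0 c2@0 c3@0, authorship ..
After op 3 (add_cursor(2)): buffer="gf" (len 2), cursors c1@0 c2@0 c3@0 c4@2, authorship ..
After op 4 (insert('w')): buffer="wwwgfw" (len 6), cursors c1@3 c2@3 c3@3 c4@6, authorship 123..4
After op 5 (insert('i')): buffer="wwwiiigfwi" (len 10), cursors c1@6 c2@6 c3@6 c4@10, authorship 123123..44
After op 6 (move_right): buffer="wwwiiigfwi" (len 10), cursors c1@7 c2@7 c3@7 c4@10, authorship 123123..44

Answer: 7 7 7 10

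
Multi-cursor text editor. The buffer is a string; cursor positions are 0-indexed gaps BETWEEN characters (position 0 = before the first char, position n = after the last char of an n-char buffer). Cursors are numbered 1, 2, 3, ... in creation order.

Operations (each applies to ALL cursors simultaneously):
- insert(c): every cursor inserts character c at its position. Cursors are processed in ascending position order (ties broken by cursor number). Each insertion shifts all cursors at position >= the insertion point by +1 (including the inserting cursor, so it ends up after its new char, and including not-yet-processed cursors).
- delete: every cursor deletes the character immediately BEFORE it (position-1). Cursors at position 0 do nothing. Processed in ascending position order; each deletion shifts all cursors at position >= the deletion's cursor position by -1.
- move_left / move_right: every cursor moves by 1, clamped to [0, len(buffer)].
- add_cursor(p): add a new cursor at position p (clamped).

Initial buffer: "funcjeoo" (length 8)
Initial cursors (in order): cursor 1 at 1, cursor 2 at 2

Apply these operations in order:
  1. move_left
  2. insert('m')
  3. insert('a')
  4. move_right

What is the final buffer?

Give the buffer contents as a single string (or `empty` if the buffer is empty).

After op 1 (move_left): buffer="funcjeoo" (len 8), cursors c1@0 c2@1, authorship ........
After op 2 (insert('m')): buffer="mfmuncjeoo" (len 10), cursors c1@1 c2@3, authorship 1.2.......
After op 3 (insert('a')): buffer="mafmauncjeoo" (len 12), cursors c1@2 c2@5, authorship 11.22.......
After op 4 (move_right): buffer="mafmauncjeoo" (len 12), cursors c1@3 c2@6, authorship 11.22.......

Answer: mafmauncjeoo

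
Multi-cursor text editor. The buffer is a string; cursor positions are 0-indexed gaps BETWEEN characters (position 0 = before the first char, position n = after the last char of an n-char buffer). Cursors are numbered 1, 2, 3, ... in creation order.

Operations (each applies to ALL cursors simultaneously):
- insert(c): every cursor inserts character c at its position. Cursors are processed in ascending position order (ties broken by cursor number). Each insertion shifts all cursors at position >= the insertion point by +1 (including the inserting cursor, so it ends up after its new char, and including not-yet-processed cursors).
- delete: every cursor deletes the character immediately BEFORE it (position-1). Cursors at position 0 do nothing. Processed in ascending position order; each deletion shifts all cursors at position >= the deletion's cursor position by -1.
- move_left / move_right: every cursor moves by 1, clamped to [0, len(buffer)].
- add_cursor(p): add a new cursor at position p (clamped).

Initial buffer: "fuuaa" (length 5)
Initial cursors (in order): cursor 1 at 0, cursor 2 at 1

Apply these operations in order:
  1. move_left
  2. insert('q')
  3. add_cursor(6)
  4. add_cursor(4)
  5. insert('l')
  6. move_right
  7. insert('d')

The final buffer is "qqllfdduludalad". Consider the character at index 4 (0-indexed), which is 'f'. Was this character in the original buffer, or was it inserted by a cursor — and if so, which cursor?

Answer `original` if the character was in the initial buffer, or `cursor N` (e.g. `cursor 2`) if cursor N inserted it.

After op 1 (move_left): buffer="fuuaa" (len 5), cursors c1@0 c2@0, authorship .....
After op 2 (insert('q')): buffer="qqfuuaa" (len 7), cursors c1@2 c2@2, authorship 12.....
After op 3 (add_cursor(6)): buffer="qqfuuaa" (len 7), cursors c1@2 c2@2 c3@6, authorship 12.....
After op 4 (add_cursor(4)): buffer="qqfuuaa" (len 7), cursors c1@2 c2@2 c4@4 c3@6, authorship 12.....
After op 5 (insert('l')): buffer="qqllfuluala" (len 11), cursors c1@4 c2@4 c4@7 c3@10, authorship 1212..4..3.
After op 6 (move_right): buffer="qqllfuluala" (len 11), cursors c1@5 c2@5 c4@8 c3@11, authorship 1212..4..3.
After op 7 (insert('d')): buffer="qqllfdduludalad" (len 15), cursors c1@7 c2@7 c4@11 c3@15, authorship 1212.12.4.4.3.3
Authorship (.=original, N=cursor N): 1 2 1 2 . 1 2 . 4 . 4 . 3 . 3
Index 4: author = original

Answer: original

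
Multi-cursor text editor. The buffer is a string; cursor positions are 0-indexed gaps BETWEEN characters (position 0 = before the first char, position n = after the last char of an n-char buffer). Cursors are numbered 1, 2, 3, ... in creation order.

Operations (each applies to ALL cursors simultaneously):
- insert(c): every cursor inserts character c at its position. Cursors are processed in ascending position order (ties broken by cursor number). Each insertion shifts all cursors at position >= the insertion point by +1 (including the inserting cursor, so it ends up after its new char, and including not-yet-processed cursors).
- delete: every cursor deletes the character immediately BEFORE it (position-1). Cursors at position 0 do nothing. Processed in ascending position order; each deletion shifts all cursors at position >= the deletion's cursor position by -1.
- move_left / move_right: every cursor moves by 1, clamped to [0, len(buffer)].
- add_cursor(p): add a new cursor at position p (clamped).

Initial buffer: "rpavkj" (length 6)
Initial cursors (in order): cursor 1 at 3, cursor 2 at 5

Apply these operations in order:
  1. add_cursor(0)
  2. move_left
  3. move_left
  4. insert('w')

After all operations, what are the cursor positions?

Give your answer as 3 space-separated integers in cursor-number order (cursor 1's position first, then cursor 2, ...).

Answer: 3 6 1

Derivation:
After op 1 (add_cursor(0)): buffer="rpavkj" (len 6), cursors c3@0 c1@3 c2@5, authorship ......
After op 2 (move_left): buffer="rpavkj" (len 6), cursors c3@0 c1@2 c2@4, authorship ......
After op 3 (move_left): buffer="rpavkj" (len 6), cursors c3@0 c1@1 c2@3, authorship ......
After op 4 (insert('w')): buffer="wrwpawvkj" (len 9), cursors c3@1 c1@3 c2@6, authorship 3.1..2...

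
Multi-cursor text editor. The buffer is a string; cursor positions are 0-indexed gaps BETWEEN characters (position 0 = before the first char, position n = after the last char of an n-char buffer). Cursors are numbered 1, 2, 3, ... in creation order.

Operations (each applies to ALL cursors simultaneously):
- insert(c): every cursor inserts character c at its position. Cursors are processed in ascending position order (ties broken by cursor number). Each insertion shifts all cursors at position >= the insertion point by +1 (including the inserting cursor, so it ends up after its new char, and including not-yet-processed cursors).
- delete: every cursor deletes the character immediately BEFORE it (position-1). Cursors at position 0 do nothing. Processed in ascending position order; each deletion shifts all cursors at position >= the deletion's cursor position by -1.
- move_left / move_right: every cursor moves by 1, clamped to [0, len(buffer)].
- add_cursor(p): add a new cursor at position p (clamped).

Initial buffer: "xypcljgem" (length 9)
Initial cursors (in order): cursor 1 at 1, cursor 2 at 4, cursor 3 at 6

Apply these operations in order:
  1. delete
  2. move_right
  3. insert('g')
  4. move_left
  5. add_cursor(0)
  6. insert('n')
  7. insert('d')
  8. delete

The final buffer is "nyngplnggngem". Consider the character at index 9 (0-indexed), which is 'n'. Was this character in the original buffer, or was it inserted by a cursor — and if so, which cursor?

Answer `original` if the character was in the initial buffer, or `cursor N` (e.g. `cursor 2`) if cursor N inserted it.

After op 1 (delete): buffer="yplgem" (len 6), cursors c1@0 c2@2 c3@3, authorship ......
After op 2 (move_right): buffer="yplgem" (len 6), cursors c1@1 c2@3 c3@4, authorship ......
After op 3 (insert('g')): buffer="ygplgggem" (len 9), cursors c1@2 c2@5 c3@7, authorship .1..2.3..
After op 4 (move_left): buffer="ygplgggem" (len 9), cursors c1@1 c2@4 c3@6, authorship .1..2.3..
After op 5 (add_cursor(0)): buffer="ygplgggem" (len 9), cursors c4@0 c1@1 c2@4 c3@6, authorship .1..2.3..
After op 6 (insert('n')): buffer="nyngplnggngem" (len 13), cursors c4@1 c1@3 c2@7 c3@10, authorship 4.11..22.33..
After op 7 (insert('d')): buffer="ndyndgplndggndgem" (len 17), cursors c4@2 c1@5 c2@10 c3@14, authorship 44.111..222.333..
After op 8 (delete): buffer="nyngplnggngem" (len 13), cursors c4@1 c1@3 c2@7 c3@10, authorship 4.11..22.33..
Authorship (.=original, N=cursor N): 4 . 1 1 . . 2 2 . 3 3 . .
Index 9: author = 3

Answer: cursor 3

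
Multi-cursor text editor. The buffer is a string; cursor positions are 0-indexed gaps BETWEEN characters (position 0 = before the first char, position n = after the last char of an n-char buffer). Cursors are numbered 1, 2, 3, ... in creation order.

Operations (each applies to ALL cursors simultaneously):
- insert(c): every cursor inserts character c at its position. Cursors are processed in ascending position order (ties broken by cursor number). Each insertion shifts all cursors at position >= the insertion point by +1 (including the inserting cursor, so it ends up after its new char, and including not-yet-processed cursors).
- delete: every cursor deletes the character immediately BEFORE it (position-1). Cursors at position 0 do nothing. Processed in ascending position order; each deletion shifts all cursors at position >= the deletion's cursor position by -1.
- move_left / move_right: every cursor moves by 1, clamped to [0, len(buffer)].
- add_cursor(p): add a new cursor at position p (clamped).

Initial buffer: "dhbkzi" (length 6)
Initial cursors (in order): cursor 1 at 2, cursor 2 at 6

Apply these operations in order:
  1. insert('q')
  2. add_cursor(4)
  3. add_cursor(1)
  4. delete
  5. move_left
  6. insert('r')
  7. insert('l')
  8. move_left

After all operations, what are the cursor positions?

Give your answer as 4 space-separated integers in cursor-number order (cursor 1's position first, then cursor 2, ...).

Answer: 5 10 5 5

Derivation:
After op 1 (insert('q')): buffer="dhqbkziq" (len 8), cursors c1@3 c2@8, authorship ..1....2
After op 2 (add_cursor(4)): buffer="dhqbkziq" (len 8), cursors c1@3 c3@4 c2@8, authorship ..1....2
After op 3 (add_cursor(1)): buffer="dhqbkziq" (len 8), cursors c4@1 c1@3 c3@4 c2@8, authorship ..1....2
After op 4 (delete): buffer="hkzi" (len 4), cursors c4@0 c1@1 c3@1 c2@4, authorship ....
After op 5 (move_left): buffer="hkzi" (len 4), cursors c1@0 c3@0 c4@0 c2@3, authorship ....
After op 6 (insert('r')): buffer="rrrhkzri" (len 8), cursors c1@3 c3@3 c4@3 c2@7, authorship 134...2.
After op 7 (insert('l')): buffer="rrrlllhkzrli" (len 12), cursors c1@6 c3@6 c4@6 c2@11, authorship 134134...22.
After op 8 (move_left): buffer="rrrlllhkzrli" (len 12), cursors c1@5 c3@5 c4@5 c2@10, authorship 134134...22.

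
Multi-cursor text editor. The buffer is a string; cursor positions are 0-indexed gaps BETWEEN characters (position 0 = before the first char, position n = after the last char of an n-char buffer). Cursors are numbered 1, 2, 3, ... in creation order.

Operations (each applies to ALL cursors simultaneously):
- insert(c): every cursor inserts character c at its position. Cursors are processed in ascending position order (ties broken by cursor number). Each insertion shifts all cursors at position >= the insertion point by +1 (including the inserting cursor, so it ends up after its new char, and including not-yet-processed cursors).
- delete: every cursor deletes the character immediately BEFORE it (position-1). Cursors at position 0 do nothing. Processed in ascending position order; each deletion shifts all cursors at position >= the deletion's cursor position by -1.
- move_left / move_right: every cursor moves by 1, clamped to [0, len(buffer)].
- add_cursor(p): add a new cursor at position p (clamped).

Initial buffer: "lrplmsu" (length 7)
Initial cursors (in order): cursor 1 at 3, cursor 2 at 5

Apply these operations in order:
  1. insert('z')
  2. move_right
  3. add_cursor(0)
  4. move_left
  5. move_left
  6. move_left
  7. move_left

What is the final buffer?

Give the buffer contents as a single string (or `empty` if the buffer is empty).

Answer: lrpzlmzsu

Derivation:
After op 1 (insert('z')): buffer="lrpzlmzsu" (len 9), cursors c1@4 c2@7, authorship ...1..2..
After op 2 (move_right): buffer="lrpzlmzsu" (len 9), cursors c1@5 c2@8, authorship ...1..2..
After op 3 (add_cursor(0)): buffer="lrpzlmzsu" (len 9), cursors c3@0 c1@5 c2@8, authorship ...1..2..
After op 4 (move_left): buffer="lrpzlmzsu" (len 9), cursors c3@0 c1@4 c2@7, authorship ...1..2..
After op 5 (move_left): buffer="lrpzlmzsu" (len 9), cursors c3@0 c1@3 c2@6, authorship ...1..2..
After op 6 (move_left): buffer="lrpzlmzsu" (len 9), cursors c3@0 c1@2 c2@5, authorship ...1..2..
After op 7 (move_left): buffer="lrpzlmzsu" (len 9), cursors c3@0 c1@1 c2@4, authorship ...1..2..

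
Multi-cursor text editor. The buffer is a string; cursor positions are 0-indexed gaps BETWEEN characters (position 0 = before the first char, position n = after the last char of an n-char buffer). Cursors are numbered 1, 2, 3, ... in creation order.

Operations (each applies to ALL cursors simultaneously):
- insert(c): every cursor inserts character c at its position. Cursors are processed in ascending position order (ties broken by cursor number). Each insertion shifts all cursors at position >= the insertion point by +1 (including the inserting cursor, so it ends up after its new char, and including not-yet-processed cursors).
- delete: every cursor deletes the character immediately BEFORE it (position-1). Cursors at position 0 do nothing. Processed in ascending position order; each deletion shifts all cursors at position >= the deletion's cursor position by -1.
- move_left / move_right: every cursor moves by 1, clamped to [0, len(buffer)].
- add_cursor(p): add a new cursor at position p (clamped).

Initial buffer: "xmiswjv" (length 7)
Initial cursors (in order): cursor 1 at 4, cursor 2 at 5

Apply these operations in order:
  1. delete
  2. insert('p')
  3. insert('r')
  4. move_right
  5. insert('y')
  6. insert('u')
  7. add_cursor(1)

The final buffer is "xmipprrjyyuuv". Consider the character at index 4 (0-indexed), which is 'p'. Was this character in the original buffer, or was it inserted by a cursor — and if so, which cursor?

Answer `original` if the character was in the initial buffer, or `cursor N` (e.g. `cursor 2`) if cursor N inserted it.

Answer: cursor 2

Derivation:
After op 1 (delete): buffer="xmijv" (len 5), cursors c1@3 c2@3, authorship .....
After op 2 (insert('p')): buffer="xmippjv" (len 7), cursors c1@5 c2@5, authorship ...12..
After op 3 (insert('r')): buffer="xmipprrjv" (len 9), cursors c1@7 c2@7, authorship ...1212..
After op 4 (move_right): buffer="xmipprrjv" (len 9), cursors c1@8 c2@8, authorship ...1212..
After op 5 (insert('y')): buffer="xmipprrjyyv" (len 11), cursors c1@10 c2@10, authorship ...1212.12.
After op 6 (insert('u')): buffer="xmipprrjyyuuv" (len 13), cursors c1@12 c2@12, authorship ...1212.1212.
After op 7 (add_cursor(1)): buffer="xmipprrjyyuuv" (len 13), cursors c3@1 c1@12 c2@12, authorship ...1212.1212.
Authorship (.=original, N=cursor N): . . . 1 2 1 2 . 1 2 1 2 .
Index 4: author = 2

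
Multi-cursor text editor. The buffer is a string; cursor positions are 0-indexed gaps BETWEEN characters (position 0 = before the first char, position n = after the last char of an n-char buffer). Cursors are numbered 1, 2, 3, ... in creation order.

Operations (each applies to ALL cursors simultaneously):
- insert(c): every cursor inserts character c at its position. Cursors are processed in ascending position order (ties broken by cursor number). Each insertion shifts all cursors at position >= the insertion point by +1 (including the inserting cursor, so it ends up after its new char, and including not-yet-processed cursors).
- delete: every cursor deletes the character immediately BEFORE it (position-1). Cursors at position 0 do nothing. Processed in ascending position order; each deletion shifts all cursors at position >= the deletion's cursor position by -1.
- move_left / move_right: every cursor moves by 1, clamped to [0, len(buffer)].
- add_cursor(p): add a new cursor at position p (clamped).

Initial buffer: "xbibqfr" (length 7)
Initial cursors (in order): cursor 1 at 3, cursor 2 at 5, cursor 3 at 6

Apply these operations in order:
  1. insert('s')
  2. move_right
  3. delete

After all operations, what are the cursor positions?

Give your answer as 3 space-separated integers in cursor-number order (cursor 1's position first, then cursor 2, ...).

Answer: 4 6 7

Derivation:
After op 1 (insert('s')): buffer="xbisbqsfsr" (len 10), cursors c1@4 c2@7 c3@9, authorship ...1..2.3.
After op 2 (move_right): buffer="xbisbqsfsr" (len 10), cursors c1@5 c2@8 c3@10, authorship ...1..2.3.
After op 3 (delete): buffer="xbisqss" (len 7), cursors c1@4 c2@6 c3@7, authorship ...1.23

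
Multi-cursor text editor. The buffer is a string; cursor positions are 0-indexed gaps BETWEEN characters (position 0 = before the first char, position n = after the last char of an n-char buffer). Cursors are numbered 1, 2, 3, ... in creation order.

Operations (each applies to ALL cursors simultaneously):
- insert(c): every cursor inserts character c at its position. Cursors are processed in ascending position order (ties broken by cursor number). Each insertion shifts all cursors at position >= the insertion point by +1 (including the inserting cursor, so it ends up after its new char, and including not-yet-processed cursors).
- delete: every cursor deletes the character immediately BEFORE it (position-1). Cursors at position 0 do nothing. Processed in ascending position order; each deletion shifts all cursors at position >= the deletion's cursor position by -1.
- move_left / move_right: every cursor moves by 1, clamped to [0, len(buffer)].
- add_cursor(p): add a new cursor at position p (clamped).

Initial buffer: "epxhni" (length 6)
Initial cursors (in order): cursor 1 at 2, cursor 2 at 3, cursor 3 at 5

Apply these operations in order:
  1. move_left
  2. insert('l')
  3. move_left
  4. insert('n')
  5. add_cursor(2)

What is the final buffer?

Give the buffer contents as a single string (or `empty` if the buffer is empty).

After op 1 (move_left): buffer="epxhni" (len 6), cursors c1@1 c2@2 c3@4, authorship ......
After op 2 (insert('l')): buffer="elplxhlni" (len 9), cursors c1@2 c2@4 c3@7, authorship .1.2..3..
After op 3 (move_left): buffer="elplxhlni" (len 9), cursors c1@1 c2@3 c3@6, authorship .1.2..3..
After op 4 (insert('n')): buffer="enlpnlxhnlni" (len 12), cursors c1@2 c2@5 c3@9, authorship .11.22..33..
After op 5 (add_cursor(2)): buffer="enlpnlxhnlni" (len 12), cursors c1@2 c4@2 c2@5 c3@9, authorship .11.22..33..

Answer: enlpnlxhnlni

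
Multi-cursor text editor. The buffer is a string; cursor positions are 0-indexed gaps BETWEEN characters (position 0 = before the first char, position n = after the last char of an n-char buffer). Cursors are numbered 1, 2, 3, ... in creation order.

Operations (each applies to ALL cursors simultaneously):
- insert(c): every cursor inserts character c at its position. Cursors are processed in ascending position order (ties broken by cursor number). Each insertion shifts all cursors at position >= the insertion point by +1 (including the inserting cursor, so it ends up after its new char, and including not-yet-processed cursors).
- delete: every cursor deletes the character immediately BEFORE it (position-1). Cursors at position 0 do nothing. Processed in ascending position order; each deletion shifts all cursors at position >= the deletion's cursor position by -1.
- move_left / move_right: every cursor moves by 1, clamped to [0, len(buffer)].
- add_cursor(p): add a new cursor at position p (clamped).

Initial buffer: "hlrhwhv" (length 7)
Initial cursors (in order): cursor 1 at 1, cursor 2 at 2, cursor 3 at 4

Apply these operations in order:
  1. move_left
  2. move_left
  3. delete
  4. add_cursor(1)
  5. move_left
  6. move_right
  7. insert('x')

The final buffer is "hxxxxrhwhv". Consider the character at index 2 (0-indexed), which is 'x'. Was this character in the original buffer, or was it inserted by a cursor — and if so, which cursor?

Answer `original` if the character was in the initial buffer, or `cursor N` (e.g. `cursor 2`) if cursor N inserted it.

Answer: cursor 2

Derivation:
After op 1 (move_left): buffer="hlrhwhv" (len 7), cursors c1@0 c2@1 c3@3, authorship .......
After op 2 (move_left): buffer="hlrhwhv" (len 7), cursors c1@0 c2@0 c3@2, authorship .......
After op 3 (delete): buffer="hrhwhv" (len 6), cursors c1@0 c2@0 c3@1, authorship ......
After op 4 (add_cursor(1)): buffer="hrhwhv" (len 6), cursors c1@0 c2@0 c3@1 c4@1, authorship ......
After op 5 (move_left): buffer="hrhwhv" (len 6), cursors c1@0 c2@0 c3@0 c4@0, authorship ......
After op 6 (move_right): buffer="hrhwhv" (len 6), cursors c1@1 c2@1 c3@1 c4@1, authorship ......
After op 7 (insert('x')): buffer="hxxxxrhwhv" (len 10), cursors c1@5 c2@5 c3@5 c4@5, authorship .1234.....
Authorship (.=original, N=cursor N): . 1 2 3 4 . . . . .
Index 2: author = 2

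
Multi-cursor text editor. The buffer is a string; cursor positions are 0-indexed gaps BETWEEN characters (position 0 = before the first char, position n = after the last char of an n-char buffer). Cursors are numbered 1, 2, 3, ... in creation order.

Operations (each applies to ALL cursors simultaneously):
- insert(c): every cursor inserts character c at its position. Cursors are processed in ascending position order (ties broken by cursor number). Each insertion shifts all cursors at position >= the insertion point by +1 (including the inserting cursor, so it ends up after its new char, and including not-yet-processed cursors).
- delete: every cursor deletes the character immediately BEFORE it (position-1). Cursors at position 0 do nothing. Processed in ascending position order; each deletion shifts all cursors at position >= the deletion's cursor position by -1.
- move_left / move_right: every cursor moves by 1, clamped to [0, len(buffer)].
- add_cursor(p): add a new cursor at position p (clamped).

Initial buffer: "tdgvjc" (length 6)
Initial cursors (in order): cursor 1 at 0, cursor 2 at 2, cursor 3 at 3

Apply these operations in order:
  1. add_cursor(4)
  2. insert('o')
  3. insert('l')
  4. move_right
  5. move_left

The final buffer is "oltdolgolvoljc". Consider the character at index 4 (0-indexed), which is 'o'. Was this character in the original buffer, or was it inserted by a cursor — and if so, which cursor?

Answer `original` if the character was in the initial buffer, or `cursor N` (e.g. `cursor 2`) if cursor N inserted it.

Answer: cursor 2

Derivation:
After op 1 (add_cursor(4)): buffer="tdgvjc" (len 6), cursors c1@0 c2@2 c3@3 c4@4, authorship ......
After op 2 (insert('o')): buffer="otdogovojc" (len 10), cursors c1@1 c2@4 c3@6 c4@8, authorship 1..2.3.4..
After op 3 (insert('l')): buffer="oltdolgolvoljc" (len 14), cursors c1@2 c2@6 c3@9 c4@12, authorship 11..22.33.44..
After op 4 (move_right): buffer="oltdolgolvoljc" (len 14), cursors c1@3 c2@7 c3@10 c4@13, authorship 11..22.33.44..
After op 5 (move_left): buffer="oltdolgolvoljc" (len 14), cursors c1@2 c2@6 c3@9 c4@12, authorship 11..22.33.44..
Authorship (.=original, N=cursor N): 1 1 . . 2 2 . 3 3 . 4 4 . .
Index 4: author = 2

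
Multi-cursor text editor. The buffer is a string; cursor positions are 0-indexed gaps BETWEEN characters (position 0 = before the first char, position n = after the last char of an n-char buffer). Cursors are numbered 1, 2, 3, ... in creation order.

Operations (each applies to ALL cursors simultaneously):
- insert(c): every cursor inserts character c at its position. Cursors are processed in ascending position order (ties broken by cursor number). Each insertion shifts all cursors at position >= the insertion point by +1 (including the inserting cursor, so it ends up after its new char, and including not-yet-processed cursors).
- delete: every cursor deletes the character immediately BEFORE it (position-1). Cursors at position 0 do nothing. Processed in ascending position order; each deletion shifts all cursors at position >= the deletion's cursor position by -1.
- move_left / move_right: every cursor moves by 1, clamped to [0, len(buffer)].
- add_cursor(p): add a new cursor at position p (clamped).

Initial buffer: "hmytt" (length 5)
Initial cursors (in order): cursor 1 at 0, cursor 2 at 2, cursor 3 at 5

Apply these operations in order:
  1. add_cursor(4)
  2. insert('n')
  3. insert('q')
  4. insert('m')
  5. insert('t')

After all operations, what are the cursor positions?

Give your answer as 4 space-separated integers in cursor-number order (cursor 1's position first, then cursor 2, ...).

After op 1 (add_cursor(4)): buffer="hmytt" (len 5), cursors c1@0 c2@2 c4@4 c3@5, authorship .....
After op 2 (insert('n')): buffer="nhmnytntn" (len 9), cursors c1@1 c2@4 c4@7 c3@9, authorship 1..2..4.3
After op 3 (insert('q')): buffer="nqhmnqytnqtnq" (len 13), cursors c1@2 c2@6 c4@10 c3@13, authorship 11..22..44.33
After op 4 (insert('m')): buffer="nqmhmnqmytnqmtnqm" (len 17), cursors c1@3 c2@8 c4@13 c3@17, authorship 111..222..444.333
After op 5 (insert('t')): buffer="nqmthmnqmtytnqmttnqmt" (len 21), cursors c1@4 c2@10 c4@16 c3@21, authorship 1111..2222..4444.3333

Answer: 4 10 21 16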